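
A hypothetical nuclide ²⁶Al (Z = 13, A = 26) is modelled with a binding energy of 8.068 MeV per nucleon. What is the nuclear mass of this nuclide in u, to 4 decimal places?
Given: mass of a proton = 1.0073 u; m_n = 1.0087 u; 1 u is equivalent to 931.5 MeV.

Total binding energy = 26 × 8.068 = 209.768 MeV
Mass defect = 209.768 MeV / (931.5 MeV/u) = 0.225194 u
Constituent mass = 13(1.0073) + 13(1.0087) = 26.2080 u
Nuclear mass = 26.2080 − 0.225194 = 25.982806 u ≈ 25.9828 u (to 4 decimal places)

25.9828 u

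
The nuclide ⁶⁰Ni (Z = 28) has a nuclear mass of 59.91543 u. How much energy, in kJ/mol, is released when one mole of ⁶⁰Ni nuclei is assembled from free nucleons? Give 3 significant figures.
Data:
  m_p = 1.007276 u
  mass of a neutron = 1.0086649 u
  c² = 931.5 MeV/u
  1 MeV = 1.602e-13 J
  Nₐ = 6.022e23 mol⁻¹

5.08e+10 kJ/mol

Z = 28, so N = A − Z = 60 − 28 = 32.
Mass of separated nucleons = 28(1.007276) + 32(1.0086649) = 28.203728 + 32.2772768 = 60.4810048 u
Mass defect Δm = 60.4810048 − 59.91543 = 0.5655748 u
Converting to energy: 0.5655748 u × 931.5 MeV/u = 526.833 MeV
Per nucleus in joules: 526.833 MeV × 1.602e-13 J/MeV = 8.4399e-11 J
Per mole: 8.4399e-11 J × 6.022e23 mol⁻¹ = 5.0825e+13 J/mol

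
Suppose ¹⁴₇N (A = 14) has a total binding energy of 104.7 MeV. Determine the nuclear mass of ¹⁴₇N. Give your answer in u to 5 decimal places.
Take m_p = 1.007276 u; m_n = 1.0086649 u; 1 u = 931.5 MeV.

13.99919 u

Mass defect = 104.7 MeV / (931.5 MeV/u) = 0.1123994 u
Constituent mass = 7(1.007276) + 7(1.0086649) = 14.1115863 u
Nuclear mass = 14.1115863 − 0.1123994 = 13.9991869 u ≈ 13.99919 u (to 5 decimal places)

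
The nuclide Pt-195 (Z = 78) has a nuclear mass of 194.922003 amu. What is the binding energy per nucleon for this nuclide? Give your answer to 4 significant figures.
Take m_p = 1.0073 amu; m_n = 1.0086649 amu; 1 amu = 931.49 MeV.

7.935 MeV/nucleon

Z = 78, so N = A − Z = 195 − 78 = 117.
Σm = 78·m_p + 117·m_n = 78.5694 + 118.0137933 = 196.5831933 amu
Δm = 196.5831933 − 194.922003 = 1.6611903 amu
E_B = 1.6611903 × 931.49 = 1547.38 MeV
BE/A = 1547.38 MeV / 195 = 7.935 MeV/nucleon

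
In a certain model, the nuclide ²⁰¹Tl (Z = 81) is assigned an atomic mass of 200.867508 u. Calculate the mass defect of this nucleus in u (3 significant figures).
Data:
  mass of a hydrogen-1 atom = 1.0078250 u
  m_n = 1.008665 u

The nucleus contains 81 protons and 201 − 81 = 120 neutrons.
Total constituent mass: 81 × 1.0078250 + 120 × 1.008665 = 202.6736250 u
Δm = 202.6736250 − 200.867508 = 1.8061170 u

1.81 u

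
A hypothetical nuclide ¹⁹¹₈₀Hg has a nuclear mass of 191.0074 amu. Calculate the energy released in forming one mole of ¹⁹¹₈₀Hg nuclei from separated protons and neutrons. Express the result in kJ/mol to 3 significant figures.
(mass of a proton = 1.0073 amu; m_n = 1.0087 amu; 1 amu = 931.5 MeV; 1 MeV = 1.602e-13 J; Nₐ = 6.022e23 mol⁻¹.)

With 80 protons and 111 neutrons (A = 191):
Σm = 80·m_p + 111·m_n = 80.5840 + 111.9657 = 192.5497 amu
Mass defect Δm = 192.5497 − 191.0074 = 1.5423 amu
E_B = 1.5423 × 931.5 = 1436.65 MeV
Per nucleus in joules: 1436.65 MeV × 1.602e-13 J/MeV = 2.3015e-10 J
Per mole: 2.3015e-10 J × 6.022e23 mol⁻¹ = 1.3860e+14 J/mol

1.39e+11 kJ/mol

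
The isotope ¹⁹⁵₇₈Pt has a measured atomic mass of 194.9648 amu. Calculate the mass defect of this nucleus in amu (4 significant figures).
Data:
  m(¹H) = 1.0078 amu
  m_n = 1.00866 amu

1.657 amu

With 78 protons and 117 neutrons (A = 195):
Σm = 78·m(¹H) + 117·m_n = 78.6084 + 118.01322 = 196.62162 amu
The mass defect is 196.62162 − 194.9648 = 1.65682 amu.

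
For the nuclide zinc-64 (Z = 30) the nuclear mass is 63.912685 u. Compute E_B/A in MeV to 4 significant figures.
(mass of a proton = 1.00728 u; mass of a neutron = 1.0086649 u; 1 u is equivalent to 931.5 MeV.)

8.737 MeV/nucleon

The nucleus contains 30 protons and 64 − 30 = 34 neutrons.
Total constituent mass: 30 × 1.00728 + 34 × 1.0086649 = 64.5130066 u
Δm = 64.5130066 − 63.912685 = 0.6003216 u
Binding energy = Δm·c² = 0.6003216 × 931.5 MeV/u = 559.1996 MeV
Per nucleon: 559.1996 / 64 = 8.737 MeV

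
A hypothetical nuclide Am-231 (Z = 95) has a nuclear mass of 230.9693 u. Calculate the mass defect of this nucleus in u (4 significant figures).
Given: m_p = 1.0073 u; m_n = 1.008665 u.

1.903 u

Z = 95, so N = A − Z = 231 − 95 = 136.
Total constituent mass: 95 × 1.0073 + 136 × 1.008665 = 232.871940 u
Δm = 232.871940 − 230.9693 = 1.902640 u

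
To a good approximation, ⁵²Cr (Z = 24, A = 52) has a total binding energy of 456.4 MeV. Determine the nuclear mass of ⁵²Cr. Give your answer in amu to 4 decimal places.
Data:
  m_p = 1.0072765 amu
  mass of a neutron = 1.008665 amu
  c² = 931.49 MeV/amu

51.9273 amu

Mass defect = 456.4 MeV / (931.49 MeV/amu) = 0.489968 amu
Constituent mass = 24(1.0072765) + 28(1.008665) = 52.4172560 amu
Nuclear mass = 52.4172560 − 0.489968 = 51.9272880 amu ≈ 51.9273 amu (to 4 decimal places)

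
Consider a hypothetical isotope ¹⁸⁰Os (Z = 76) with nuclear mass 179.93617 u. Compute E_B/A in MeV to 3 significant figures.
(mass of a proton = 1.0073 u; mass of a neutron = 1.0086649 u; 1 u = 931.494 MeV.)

The nucleus contains 76 protons and 180 − 76 = 104 neutrons.
Total constituent mass: 76 × 1.0073 + 104 × 1.0086649 = 181.4559496 u
The mass defect is 181.4559496 − 179.93617 = 1.5197796 u.
Binding energy = Δm·c² = 1.5197796 × 931.494 MeV/u = 1415.67 MeV
Per nucleon: 1415.67 / 180 = 7.8648 MeV

7.86 MeV/nucleon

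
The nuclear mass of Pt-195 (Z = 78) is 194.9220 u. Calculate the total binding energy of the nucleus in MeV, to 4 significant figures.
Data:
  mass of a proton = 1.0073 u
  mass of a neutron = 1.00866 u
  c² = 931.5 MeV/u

1547 MeV

With 78 protons and 117 neutrons (A = 195):
Mass of separated nucleons = 78(1.0073) + 117(1.00866) = 78.5694 + 118.01322 = 196.58262 u
Δm = 196.58262 − 194.9220 = 1.66062 u
Binding energy = Δm·c² = 1.66062 × 931.5 MeV/u = 1546.87 MeV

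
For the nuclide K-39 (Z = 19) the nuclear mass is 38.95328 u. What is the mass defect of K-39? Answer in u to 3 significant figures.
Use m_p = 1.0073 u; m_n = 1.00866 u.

The nucleus contains 19 protons and 39 − 19 = 20 neutrons.
Total constituent mass: 19 × 1.0073 + 20 × 1.00866 = 39.31190 u
The mass defect is 39.31190 − 38.95328 = 0.35862 u.

0.359 u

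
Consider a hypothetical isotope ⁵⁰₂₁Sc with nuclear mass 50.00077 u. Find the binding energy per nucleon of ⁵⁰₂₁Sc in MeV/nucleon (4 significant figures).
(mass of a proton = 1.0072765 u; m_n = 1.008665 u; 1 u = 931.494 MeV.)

7.514 MeV/nucleon

With 21 protons and 29 neutrons (A = 50):
Total constituent mass: 21 × 1.0072765 + 29 × 1.008665 = 50.4040915 u
Δm = 50.4040915 − 50.00077 = 0.4033215 u
E_B = 0.4033215 × 931.494 = 375.692 MeV
BE/A = 375.692 MeV / 50 = 7.514 MeV/nucleon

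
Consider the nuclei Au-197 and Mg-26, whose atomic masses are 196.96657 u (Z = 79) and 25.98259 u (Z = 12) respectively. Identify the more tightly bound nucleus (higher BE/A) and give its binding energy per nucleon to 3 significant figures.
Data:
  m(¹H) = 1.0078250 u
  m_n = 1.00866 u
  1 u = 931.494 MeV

Mg-26; 8.33 MeV/nucleon

Au-197: Σm = 79(1.0078250) + 118(1.00866) = 198.6400550 u; Δm = 1.6734850 u; E_B = 1558.8 MeV; E_B/A = 7.913 MeV
Mg-26: Σm = 12(1.0078250) + 14(1.00866) = 26.2151400 u; Δm = 0.2325500 u; E_B = 216.6189 MeV; E_B/A = 8.331 MeV
Mg-26 has the higher binding energy per nucleon, so it is the more tightly bound nucleus.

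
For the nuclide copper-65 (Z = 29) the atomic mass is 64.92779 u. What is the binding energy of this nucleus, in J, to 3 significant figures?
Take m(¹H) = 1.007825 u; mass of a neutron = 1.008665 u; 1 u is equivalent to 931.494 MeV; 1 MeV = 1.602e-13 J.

With 29 protons and 36 neutrons (A = 65):
Mass of separated nucleons = 29(1.007825) + 36(1.008665) = 29.226925 + 36.311940 = 65.538865 u
Δm = 65.538865 − 64.92779 = 0.611075 u
Binding energy = Δm·c² = 0.611075 × 931.494 MeV/u = 569.213 MeV
In joules: 569.213 MeV × 1.602e-13 J/MeV = 9.1188e-11 J

9.12e-11 J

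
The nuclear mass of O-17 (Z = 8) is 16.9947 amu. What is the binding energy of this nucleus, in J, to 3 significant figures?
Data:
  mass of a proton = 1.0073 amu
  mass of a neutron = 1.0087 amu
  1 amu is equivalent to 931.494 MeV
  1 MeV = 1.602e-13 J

2.12e-11 J

Σm = 8·m_p + 9·m_n = 8.0584 + 9.0783 = 17.1367 amu
Δm = 17.1367 − 16.9947 = 0.1420 amu
Converting to energy: 0.1420 amu × 931.494 MeV/amu = 132.272 MeV
In joules: 132.272 MeV × 1.602e-13 J/MeV = 2.1190e-11 J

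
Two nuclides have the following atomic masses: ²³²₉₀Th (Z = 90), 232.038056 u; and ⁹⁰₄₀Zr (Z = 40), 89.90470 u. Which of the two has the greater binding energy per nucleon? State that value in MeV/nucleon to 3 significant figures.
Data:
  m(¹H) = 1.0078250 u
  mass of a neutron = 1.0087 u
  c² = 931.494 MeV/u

²³²₉₀Th: Σm = 90(1.0078250) + 142(1.0087) = 233.9396500 u; Δm = 1.9015940 u; E_B = 1771.3 MeV; E_B/A = 7.635 MeV
⁹⁰₄₀Zr: Σm = 40(1.0078250) + 50(1.0087) = 90.7480000 u; Δm = 0.8433000 u; E_B = 785.53 MeV; E_B/A = 8.728 MeV
⁹⁰₄₀Zr has the higher binding energy per nucleon, so it is the more tightly bound nucleus.

⁹⁰₄₀Zr; 8.73 MeV/nucleon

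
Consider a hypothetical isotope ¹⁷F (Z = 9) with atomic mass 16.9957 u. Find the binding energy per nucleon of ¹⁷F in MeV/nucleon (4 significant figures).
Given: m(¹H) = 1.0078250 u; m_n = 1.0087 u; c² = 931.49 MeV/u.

7.908 MeV/nucleon

Total constituent mass: 9 × 1.0078250 + 8 × 1.0087 = 17.1400250 u
The mass defect is 17.1400250 − 16.9957 = 0.1443250 u.
Binding energy = Δm·c² = 0.1443250 × 931.49 MeV/u = 134.437 MeV
Dividing by A = 17 gives 7.908 MeV per nucleon.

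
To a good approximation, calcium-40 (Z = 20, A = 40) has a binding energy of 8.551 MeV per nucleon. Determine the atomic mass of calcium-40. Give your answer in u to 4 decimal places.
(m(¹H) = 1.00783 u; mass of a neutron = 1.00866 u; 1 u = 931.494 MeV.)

39.9626 u

Total binding energy = 40 × 8.551 = 342.040 MeV
Mass defect = 342.040 MeV / (931.494 MeV/u) = 0.367195 u
Constituent mass = 20(1.00783) + 20(1.00866) = 40.32980 u
Atomic mass = 40.32980 − 0.367195 = 39.962605 u ≈ 39.9626 u (to 4 decimal places)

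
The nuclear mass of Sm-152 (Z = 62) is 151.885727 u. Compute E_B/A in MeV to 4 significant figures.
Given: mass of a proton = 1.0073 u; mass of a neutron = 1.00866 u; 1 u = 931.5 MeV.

8.250 MeV/nucleon

The nucleus contains 62 protons and 152 − 62 = 90 neutrons.
Σm = 62·m_p + 90·m_n = 62.4526 + 90.77940 = 153.23200 u
Δm = 153.23200 − 151.885727 = 1.346273 u
Converting to energy: 1.346273 u × 931.5 MeV/u = 1254.05 MeV
Per nucleon: 1254.05 / 152 = 8.250 MeV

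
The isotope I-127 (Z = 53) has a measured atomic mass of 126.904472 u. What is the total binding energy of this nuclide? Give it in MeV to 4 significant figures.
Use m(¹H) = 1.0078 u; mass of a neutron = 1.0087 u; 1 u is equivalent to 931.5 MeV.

Z = 53, so N = A − Z = 127 − 53 = 74.
Total constituent mass: 53 × 1.0078 + 74 × 1.0087 = 128.0572 u
Δm = 128.0572 − 126.904472 = 1.152728 u
Binding energy = Δm·c² = 1.152728 × 931.5 MeV/u = 1073.77 MeV

1074 MeV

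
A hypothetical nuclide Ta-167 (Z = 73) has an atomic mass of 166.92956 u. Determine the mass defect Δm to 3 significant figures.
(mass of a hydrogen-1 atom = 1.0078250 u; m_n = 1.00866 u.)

1.46 u

Z = 73, so N = A − Z = 167 − 73 = 94.
Total constituent mass: 73 × 1.0078250 + 94 × 1.00866 = 168.3852650 u
Δm = 168.3852650 − 166.92956 = 1.4557050 u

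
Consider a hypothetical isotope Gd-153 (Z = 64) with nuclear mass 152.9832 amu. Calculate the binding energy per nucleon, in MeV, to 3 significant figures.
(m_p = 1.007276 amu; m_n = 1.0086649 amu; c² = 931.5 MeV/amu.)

Z = 64, so N = A − Z = 153 − 64 = 89.
Total constituent mass: 64 × 1.007276 + 89 × 1.0086649 = 154.2368401 amu
The mass defect is 154.2368401 − 152.9832 = 1.2536401 amu.
Converting to energy: 1.2536401 amu × 931.5 MeV/amu = 1167.77 MeV
BE/A = 1167.77 MeV / 153 = 7.632 MeV/nucleon

7.63 MeV/nucleon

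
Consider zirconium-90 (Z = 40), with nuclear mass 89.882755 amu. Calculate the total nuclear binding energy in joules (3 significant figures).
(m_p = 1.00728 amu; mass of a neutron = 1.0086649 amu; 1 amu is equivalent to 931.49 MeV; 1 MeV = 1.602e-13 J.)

Σm = 40·m_p + 50·m_n = 40.29120 + 50.4332450 = 90.7244450 amu
Mass defect Δm = 90.7244450 − 89.882755 = 0.8416900 amu
Binding energy = Δm·c² = 0.8416900 × 931.49 MeV/amu = 784.026 MeV
In joules: 784.026 MeV × 1.602e-13 J/MeV = 1.2560e-10 J

1.26e-10 J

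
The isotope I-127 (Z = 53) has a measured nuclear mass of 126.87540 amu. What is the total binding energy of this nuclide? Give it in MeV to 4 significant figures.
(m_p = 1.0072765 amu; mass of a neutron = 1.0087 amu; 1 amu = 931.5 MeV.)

The nucleus contains 53 protons and 127 − 53 = 74 neutrons.
Mass of separated nucleons = 53(1.0072765) + 74(1.0087) = 53.3856545 + 74.6438 = 128.0294545 amu
The mass defect is 128.0294545 − 126.87540 = 1.1540545 amu.
Converting to energy: 1.1540545 amu × 931.5 MeV/amu = 1075.00 MeV

1075 MeV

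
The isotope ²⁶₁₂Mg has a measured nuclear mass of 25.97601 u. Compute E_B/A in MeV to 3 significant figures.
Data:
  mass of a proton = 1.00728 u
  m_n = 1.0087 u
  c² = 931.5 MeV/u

8.35 MeV/nucleon

Total constituent mass: 12 × 1.00728 + 14 × 1.0087 = 26.20916 u
The mass defect is 26.20916 − 25.97601 = 0.23315 u.
Converting to energy: 0.23315 u × 931.5 MeV/u = 217.179 MeV
Per nucleon: 217.179 / 26 = 8.353 MeV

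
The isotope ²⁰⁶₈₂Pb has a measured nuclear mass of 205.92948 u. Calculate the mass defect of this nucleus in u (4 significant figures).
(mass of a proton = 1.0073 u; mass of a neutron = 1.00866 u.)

1.743 u

With 82 protons and 124 neutrons (A = 206):
Σm = 82·m_p + 124·m_n = 82.5986 + 125.07384 = 207.67244 u
Mass defect Δm = 207.67244 − 205.92948 = 1.74296 u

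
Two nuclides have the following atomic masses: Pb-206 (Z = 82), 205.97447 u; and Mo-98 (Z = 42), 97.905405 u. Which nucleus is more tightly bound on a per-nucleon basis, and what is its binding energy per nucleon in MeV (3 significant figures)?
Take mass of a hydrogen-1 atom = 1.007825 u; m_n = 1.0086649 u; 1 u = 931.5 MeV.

Mo-98; 8.64 MeV/nucleon

Pb-206: Σm = 82(1.007825) + 124(1.0086649) = 207.7160976 u; Δm = 1.7416276 u; E_B = 1622.3 MeV; E_B/A = 7.875 MeV
Mo-98: Σm = 42(1.007825) + 56(1.0086649) = 98.8138844 u; Δm = 0.9084794 u; E_B = 846.25 MeV; E_B/A = 8.635 MeV
Mo-98 has the higher binding energy per nucleon, so it is the more tightly bound nucleus.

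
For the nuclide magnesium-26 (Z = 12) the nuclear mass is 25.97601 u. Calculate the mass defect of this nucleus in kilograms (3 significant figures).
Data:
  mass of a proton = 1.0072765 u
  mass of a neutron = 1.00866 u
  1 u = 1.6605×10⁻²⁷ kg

3.86e-28 kg

Mass of separated nucleons = 12(1.0072765) + 14(1.00866) = 12.0873180 + 14.12124 = 26.2085580 u
The mass defect is 26.2085580 − 25.97601 = 0.2325480 u.
In SI units: 0.2325480 u × 1.6605×10⁻²⁷ kg/u = 3.8615e-28 kg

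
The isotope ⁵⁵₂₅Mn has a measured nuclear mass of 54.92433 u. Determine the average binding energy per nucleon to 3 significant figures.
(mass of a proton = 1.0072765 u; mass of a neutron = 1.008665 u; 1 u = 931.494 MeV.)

8.77 MeV/nucleon

The nucleus contains 25 protons and 55 − 25 = 30 neutrons.
Σm = 25·m_p + 30·m_n = 25.1819125 + 30.259950 = 55.4418625 u
Δm = 55.4418625 − 54.92433 = 0.5175325 u
Binding energy = Δm·c² = 0.5175325 × 931.494 MeV/u = 482.078 MeV
BE/A = 482.078 MeV / 55 = 8.765 MeV/nucleon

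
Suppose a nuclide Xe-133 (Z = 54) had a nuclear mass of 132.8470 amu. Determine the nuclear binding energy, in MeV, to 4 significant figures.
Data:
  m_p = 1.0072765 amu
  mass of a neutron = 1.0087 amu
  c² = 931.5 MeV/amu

1149 MeV

With 54 protons and 79 neutrons (A = 133):
Σm = 54·m_p + 79·m_n = 54.3929310 + 79.6873 = 134.0802310 amu
The mass defect is 134.0802310 − 132.8470 = 1.2332310 amu.
E_B = 1.2332310 × 931.5 = 1148.75 MeV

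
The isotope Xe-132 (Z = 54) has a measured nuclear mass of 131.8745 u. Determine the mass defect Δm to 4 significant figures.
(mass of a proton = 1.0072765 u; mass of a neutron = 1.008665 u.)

The nucleus contains 54 protons and 132 − 54 = 78 neutrons.
Mass of separated nucleons = 54(1.0072765) + 78(1.008665) = 54.3929310 + 78.675870 = 133.0688010 u
Δm = 133.0688010 − 131.8745 = 1.1943010 u

1.194 u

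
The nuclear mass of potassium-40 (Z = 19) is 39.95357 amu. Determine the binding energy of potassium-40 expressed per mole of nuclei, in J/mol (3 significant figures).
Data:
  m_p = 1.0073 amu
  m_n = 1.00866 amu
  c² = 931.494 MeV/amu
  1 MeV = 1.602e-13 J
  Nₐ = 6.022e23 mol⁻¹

Σm = 19·m_p + 21·m_n = 19.1387 + 21.18186 = 40.32056 amu
Δm = 40.32056 − 39.95357 = 0.36699 amu
E_B = 0.36699 × 931.494 = 341.849 MeV
Per nucleus in joules: 341.849 MeV × 1.602e-13 J/MeV = 5.4764e-11 J
Per mole: 5.4764e-11 J × 6.022e23 mol⁻¹ = 3.2979e+13 J/mol

3.30e+13 J/mol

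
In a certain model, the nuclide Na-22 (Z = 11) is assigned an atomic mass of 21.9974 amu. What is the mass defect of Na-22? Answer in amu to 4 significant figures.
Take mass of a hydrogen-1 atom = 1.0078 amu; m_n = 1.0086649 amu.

0.1837 amu

Mass of separated nucleons = 11(1.0078) + 11(1.0086649) = 11.0858 + 11.0953139 = 22.1811139 amu
The mass defect is 22.1811139 − 21.9974 = 0.1837139 amu.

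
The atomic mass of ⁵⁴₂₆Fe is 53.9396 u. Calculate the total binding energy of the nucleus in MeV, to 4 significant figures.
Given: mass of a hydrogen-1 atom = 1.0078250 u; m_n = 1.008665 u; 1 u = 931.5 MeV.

471.8 MeV

Z = 26, so N = A − Z = 54 − 26 = 28.
Σm = 26·m(¹H) + 28·m_n = 26.2034500 + 28.242620 = 54.4460700 u
Mass defect Δm = 54.4460700 − 53.9396 = 0.5064700 u
Binding energy = Δm·c² = 0.5064700 × 931.5 MeV/u = 471.777 MeV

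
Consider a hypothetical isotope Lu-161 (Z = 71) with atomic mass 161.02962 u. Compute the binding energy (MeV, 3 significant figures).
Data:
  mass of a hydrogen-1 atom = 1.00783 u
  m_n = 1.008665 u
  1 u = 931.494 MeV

1220 MeV

The nucleus contains 71 protons and 161 − 71 = 90 neutrons.
Mass of separated nucleons = 71(1.00783) + 90(1.008665) = 71.55593 + 90.779850 = 162.335780 u
Δm = 162.335780 − 161.02962 = 1.306160 u
E_B = 1.306160 × 931.494 = 1216.68 MeV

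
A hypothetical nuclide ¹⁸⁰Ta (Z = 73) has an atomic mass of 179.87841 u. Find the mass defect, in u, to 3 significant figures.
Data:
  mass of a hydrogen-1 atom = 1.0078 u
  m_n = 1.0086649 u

Σm = 73·m(¹H) + 107·m_n = 73.5694 + 107.9271443 = 181.4965443 u
Δm = 181.4965443 − 179.87841 = 1.6181343 u

1.62 u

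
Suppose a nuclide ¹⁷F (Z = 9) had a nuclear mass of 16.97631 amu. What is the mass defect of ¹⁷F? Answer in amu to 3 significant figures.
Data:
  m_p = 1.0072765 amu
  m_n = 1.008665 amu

The nucleus contains 9 protons and 17 − 9 = 8 neutrons.
Σm = 9·m_p + 8·m_n = 9.0654885 + 8.069320 = 17.1348085 amu
Δm = 17.1348085 − 16.97631 = 0.1584985 amu

0.158 amu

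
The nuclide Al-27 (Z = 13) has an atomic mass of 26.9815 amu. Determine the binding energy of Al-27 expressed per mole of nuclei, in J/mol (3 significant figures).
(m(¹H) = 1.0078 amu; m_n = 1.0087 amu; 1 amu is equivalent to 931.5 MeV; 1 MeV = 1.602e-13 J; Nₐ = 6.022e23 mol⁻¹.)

2.17e+13 J/mol

With 13 protons and 14 neutrons (A = 27):
Total constituent mass: 13 × 1.0078 + 14 × 1.0087 = 27.2232 amu
Mass defect Δm = 27.2232 − 26.9815 = 0.2417 amu
Converting to energy: 0.2417 amu × 931.5 MeV/amu = 225.144 MeV
Per nucleus in joules: 225.144 MeV × 1.602e-13 J/MeV = 3.6068e-11 J
Per mole: 3.6068e-11 J × 6.022e23 mol⁻¹ = 2.1720e+13 J/mol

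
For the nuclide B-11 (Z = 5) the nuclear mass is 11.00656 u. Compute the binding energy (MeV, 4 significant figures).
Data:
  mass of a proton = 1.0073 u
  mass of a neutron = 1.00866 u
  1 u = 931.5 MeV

76.29 MeV

With 5 protons and 6 neutrons (A = 11):
Σm = 5·m_p + 6·m_n = 5.0365 + 6.05196 = 11.08846 u
Δm = 11.08846 − 11.00656 = 0.08190 u
Binding energy = Δm·c² = 0.08190 × 931.5 MeV/u = 76.2899 MeV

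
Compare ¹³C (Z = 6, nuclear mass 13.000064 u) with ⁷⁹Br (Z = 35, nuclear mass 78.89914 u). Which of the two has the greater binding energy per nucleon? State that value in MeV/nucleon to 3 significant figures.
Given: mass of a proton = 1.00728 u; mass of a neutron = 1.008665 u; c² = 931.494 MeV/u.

⁷⁹Br; 8.69 MeV/nucleon

¹³C: Σm = 6(1.00728) + 7(1.008665) = 13.104335 u; Δm = 0.104271 u; E_B = 97.128 MeV; E_B/A = 7.471 MeV
⁷⁹Br: Σm = 35(1.00728) + 44(1.008665) = 79.636060 u; Δm = 0.736920 u; E_B = 686.44 MeV; E_B/A = 8.689 MeV
⁷⁹Br has the higher binding energy per nucleon, so it is the more tightly bound nucleus.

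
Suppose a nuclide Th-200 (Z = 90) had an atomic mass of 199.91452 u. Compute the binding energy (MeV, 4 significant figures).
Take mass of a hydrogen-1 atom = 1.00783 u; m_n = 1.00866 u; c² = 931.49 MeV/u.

Mass of separated nucleons = 90(1.00783) + 110(1.00866) = 90.70470 + 110.95260 = 201.65730 u
Δm = 201.65730 − 199.91452 = 1.74278 u
Converting to energy: 1.74278 u × 931.49 MeV/u = 1623.38 MeV

1623 MeV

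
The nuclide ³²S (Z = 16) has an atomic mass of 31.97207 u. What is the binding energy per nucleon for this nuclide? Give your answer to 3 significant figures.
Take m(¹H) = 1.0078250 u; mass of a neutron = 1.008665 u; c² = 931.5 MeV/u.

With 16 protons and 16 neutrons (A = 32):
Σm = 16·m(¹H) + 16·m_n = 16.1252000 + 16.138640 = 32.2638400 u
Δm = 32.2638400 − 31.97207 = 0.2917700 u
E_B = 0.2917700 × 931.5 = 271.784 MeV
Per nucleon: 271.784 / 32 = 8.493 MeV

8.49 MeV/nucleon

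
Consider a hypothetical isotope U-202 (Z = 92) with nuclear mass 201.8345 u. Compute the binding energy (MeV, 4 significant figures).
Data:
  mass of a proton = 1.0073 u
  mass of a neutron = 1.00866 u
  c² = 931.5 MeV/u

1667 MeV

Z = 92, so N = A − Z = 202 − 92 = 110.
Σm = 92·m_p + 110·m_n = 92.6716 + 110.95260 = 203.62420 u
Δm = 203.62420 − 201.8345 = 1.78970 u
Binding energy = Δm·c² = 1.78970 × 931.5 MeV/u = 1667.11 MeV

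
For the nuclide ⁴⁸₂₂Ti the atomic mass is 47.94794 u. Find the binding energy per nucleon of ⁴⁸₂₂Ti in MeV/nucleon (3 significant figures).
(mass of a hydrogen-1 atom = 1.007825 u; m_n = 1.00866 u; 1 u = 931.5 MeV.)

With 22 protons and 26 neutrons (A = 48):
Total constituent mass: 22 × 1.007825 + 26 × 1.00866 = 48.397310 u
Mass defect Δm = 48.397310 − 47.94794 = 0.449370 u
E_B = 0.449370 × 931.5 = 418.588 MeV
Dividing by A = 48 gives 8.721 MeV per nucleon.

8.72 MeV/nucleon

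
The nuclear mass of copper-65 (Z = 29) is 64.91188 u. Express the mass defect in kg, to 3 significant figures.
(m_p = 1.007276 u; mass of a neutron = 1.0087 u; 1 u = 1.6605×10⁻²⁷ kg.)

1.02e-27 kg

Total constituent mass: 29 × 1.007276 + 36 × 1.0087 = 65.524204 u
Δm = 65.524204 − 64.91188 = 0.612324 u
In SI units: 0.612324 u × 1.6605×10⁻²⁷ kg/u = 1.0168e-27 kg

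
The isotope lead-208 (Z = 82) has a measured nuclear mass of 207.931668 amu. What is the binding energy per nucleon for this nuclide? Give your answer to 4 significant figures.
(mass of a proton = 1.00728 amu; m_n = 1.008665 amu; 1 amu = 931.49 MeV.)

7.869 MeV/nucleon

Total constituent mass: 82 × 1.00728 + 126 × 1.008665 = 209.688750 amu
The mass defect is 209.688750 − 207.931668 = 1.757082 amu.
Converting to energy: 1.757082 amu × 931.49 MeV/amu = 1636.70 MeV
Dividing by A = 208 gives 7.869 MeV per nucleon.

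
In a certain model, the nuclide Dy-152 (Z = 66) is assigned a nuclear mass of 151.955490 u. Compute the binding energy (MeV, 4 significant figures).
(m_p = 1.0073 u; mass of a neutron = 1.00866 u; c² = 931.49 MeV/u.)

1184 MeV

With 66 protons and 86 neutrons (A = 152):
Total constituent mass: 66 × 1.0073 + 86 × 1.00866 = 153.22656 u
Mass defect Δm = 153.22656 − 151.955490 = 1.271070 u
E_B = 1.271070 × 931.49 = 1183.99 MeV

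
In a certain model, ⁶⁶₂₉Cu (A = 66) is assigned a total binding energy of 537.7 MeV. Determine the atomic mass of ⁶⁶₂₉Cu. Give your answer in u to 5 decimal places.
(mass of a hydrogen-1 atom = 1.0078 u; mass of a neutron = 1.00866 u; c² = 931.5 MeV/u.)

Mass defect = 537.7 MeV / (931.5 MeV/u) = 0.5772410 u
Constituent mass = 29(1.0078) + 37(1.00866) = 66.54662 u
Atomic mass = 66.54662 − 0.5772410 = 65.9693790 u ≈ 65.96938 u (to 5 decimal places)

65.96938 u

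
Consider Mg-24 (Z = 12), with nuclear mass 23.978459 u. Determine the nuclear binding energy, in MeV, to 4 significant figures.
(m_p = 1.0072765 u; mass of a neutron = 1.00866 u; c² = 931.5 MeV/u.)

With 12 protons and 12 neutrons (A = 24):
Total constituent mass: 12 × 1.0072765 + 12 × 1.00866 = 24.1912380 u
Δm = 24.1912380 − 23.978459 = 0.2127790 u
E_B = 0.2127790 × 931.5 = 198.204 MeV

198.2 MeV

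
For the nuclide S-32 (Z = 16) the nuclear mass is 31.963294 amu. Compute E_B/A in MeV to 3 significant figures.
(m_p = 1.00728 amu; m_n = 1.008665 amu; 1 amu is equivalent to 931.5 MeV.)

Σm = 16·m_p + 16·m_n = 16.11648 + 16.138640 = 32.255120 amu
Δm = 32.255120 − 31.963294 = 0.291826 amu
E_B = 0.291826 × 931.5 = 271.836 MeV
Per nucleon: 271.836 / 32 = 8.4949 MeV

8.49 MeV/nucleon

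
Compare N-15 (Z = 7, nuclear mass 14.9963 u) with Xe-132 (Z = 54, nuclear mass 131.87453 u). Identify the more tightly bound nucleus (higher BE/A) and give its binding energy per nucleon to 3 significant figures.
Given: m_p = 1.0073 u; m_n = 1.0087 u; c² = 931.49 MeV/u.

Xe-132; 8.46 MeV/nucleon

N-15: Σm = 7(1.0073) + 8(1.0087) = 15.1207 u; Δm = 0.1244 u; E_B = 115.88 MeV; E_B/A = 7.725 MeV
Xe-132: Σm = 54(1.0073) + 78(1.0087) = 133.0728 u; Δm = 1.19827 u; E_B = 1116.2 MeV; E_B/A = 8.456 MeV
Xe-132 has the higher binding energy per nucleon, so it is the more tightly bound nucleus.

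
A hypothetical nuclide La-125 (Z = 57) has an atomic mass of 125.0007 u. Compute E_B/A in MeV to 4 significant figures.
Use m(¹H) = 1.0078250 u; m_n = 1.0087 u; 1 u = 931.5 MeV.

7.727 MeV/nucleon

Z = 57, so N = A − Z = 125 − 57 = 68.
Total constituent mass: 57 × 1.0078250 + 68 × 1.0087 = 126.0376250 u
Mass defect Δm = 126.0376250 − 125.0007 = 1.0369250 u
Converting to energy: 1.0369250 u × 931.5 MeV/u = 965.896 MeV
Dividing by A = 125 gives 7.727 MeV per nucleon.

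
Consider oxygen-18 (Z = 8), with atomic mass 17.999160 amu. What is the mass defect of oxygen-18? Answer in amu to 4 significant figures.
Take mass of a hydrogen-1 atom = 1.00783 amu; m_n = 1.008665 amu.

0.1501 amu

Total constituent mass: 8 × 1.00783 + 10 × 1.008665 = 18.149290 amu
Δm = 18.149290 − 17.999160 = 0.150130 amu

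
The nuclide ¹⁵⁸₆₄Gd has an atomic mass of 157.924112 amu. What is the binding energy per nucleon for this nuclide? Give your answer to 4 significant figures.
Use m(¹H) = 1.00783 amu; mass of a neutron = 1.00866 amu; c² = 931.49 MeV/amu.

Σm = 64·m(¹H) + 94·m_n = 64.50112 + 94.81404 = 159.31516 amu
Mass defect Δm = 159.31516 − 157.924112 = 1.391048 amu
Binding energy = Δm·c² = 1.391048 × 931.49 MeV/amu = 1295.75 MeV
Per nucleon: 1295.75 / 158 = 8.201 MeV

8.201 MeV/nucleon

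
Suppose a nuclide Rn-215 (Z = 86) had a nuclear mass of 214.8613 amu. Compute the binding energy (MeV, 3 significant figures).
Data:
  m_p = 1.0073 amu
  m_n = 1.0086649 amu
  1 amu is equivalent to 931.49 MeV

The nucleus contains 86 protons and 215 − 86 = 129 neutrons.
Total constituent mass: 86 × 1.0073 + 129 × 1.0086649 = 216.7455721 amu
Δm = 216.7455721 − 214.8613 = 1.8842721 amu
Binding energy = Δm·c² = 1.8842721 × 931.49 MeV/amu = 1755.18 MeV

1760 MeV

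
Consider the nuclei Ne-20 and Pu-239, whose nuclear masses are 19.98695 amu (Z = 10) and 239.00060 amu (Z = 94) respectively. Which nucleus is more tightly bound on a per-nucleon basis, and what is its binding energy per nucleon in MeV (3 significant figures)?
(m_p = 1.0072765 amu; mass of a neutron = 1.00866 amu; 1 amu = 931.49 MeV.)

Ne-20: Σm = 10(1.0072765) + 10(1.00866) = 20.1593650 amu; Δm = 0.1724150 amu; E_B = 160.60 MeV; E_B/A = 8.030 MeV
Pu-239: Σm = 94(1.0072765) + 145(1.00866) = 240.9396910 amu; Δm = 1.9390910 amu; E_B = 1806.244 MeV; E_B/A = 7.558 MeV
Ne-20 has the higher binding energy per nucleon, so it is the more tightly bound nucleus.

Ne-20; 8.03 MeV/nucleon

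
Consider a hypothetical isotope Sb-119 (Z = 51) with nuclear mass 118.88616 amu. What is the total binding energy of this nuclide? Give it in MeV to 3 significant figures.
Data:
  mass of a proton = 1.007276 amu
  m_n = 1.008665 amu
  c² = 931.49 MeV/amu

The nucleus contains 51 protons and 119 − 51 = 68 neutrons.
Total constituent mass: 51 × 1.007276 + 68 × 1.008665 = 119.960296 amu
Δm = 119.960296 − 118.88616 = 1.074136 amu
Converting to energy: 1.074136 amu × 931.49 MeV/amu = 1000.55 MeV

1000 MeV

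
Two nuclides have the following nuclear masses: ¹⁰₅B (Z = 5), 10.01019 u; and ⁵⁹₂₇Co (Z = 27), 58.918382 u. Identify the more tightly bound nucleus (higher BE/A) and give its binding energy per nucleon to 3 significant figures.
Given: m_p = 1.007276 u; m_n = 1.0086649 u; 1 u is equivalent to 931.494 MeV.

⁵⁹₂₇Co; 8.77 MeV/nucleon

¹⁰₅B: Σm = 5(1.007276) + 5(1.0086649) = 10.0797045 u; Δm = 0.0695145 u; E_B = 64.752 MeV; E_B/A = 6.475 MeV
⁵⁹₂₇Co: Σm = 27(1.007276) + 32(1.0086649) = 59.4737288 u; Δm = 0.5553468 u; E_B = 517.30 MeV; E_B/A = 8.768 MeV
⁵⁹₂₇Co has the higher binding energy per nucleon, so it is the more tightly bound nucleus.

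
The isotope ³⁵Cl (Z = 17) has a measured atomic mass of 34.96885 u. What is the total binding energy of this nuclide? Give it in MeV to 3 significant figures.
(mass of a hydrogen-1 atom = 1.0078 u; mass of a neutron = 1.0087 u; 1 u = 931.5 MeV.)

The nucleus contains 17 protons and 35 − 17 = 18 neutrons.
Σm = 17·m(¹H) + 18·m_n = 17.1326 + 18.1566 = 35.2892 u
Mass defect Δm = 35.2892 − 34.96885 = 0.32035 u
E_B = 0.32035 × 931.5 = 298.406 MeV

298 MeV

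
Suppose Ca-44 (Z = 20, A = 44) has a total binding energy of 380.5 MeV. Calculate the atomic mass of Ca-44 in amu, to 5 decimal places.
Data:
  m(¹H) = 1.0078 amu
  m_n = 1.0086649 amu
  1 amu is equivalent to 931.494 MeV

Mass defect = 380.5 MeV / (931.494 MeV/amu) = 0.4084836 amu
Constituent mass = 20(1.0078) + 24(1.0086649) = 44.3639576 amu
Atomic mass = 44.3639576 − 0.4084836 = 43.9554740 amu ≈ 43.95547 amu (to 5 decimal places)

43.95547 amu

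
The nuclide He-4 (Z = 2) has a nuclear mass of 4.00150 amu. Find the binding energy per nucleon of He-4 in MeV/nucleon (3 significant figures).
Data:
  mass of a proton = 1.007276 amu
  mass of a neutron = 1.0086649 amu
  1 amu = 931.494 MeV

7.08 MeV/nucleon

With 2 protons and 2 neutrons (A = 4):
Σm = 2·m_p + 2·m_n = 2.014552 + 2.0173298 = 4.0318818 amu
Mass defect Δm = 4.0318818 − 4.00150 = 0.0303818 amu
Binding energy = Δm·c² = 0.0303818 × 931.494 MeV/amu = 28.3005 MeV
Dividing by A = 4 gives 7.075 MeV per nucleon.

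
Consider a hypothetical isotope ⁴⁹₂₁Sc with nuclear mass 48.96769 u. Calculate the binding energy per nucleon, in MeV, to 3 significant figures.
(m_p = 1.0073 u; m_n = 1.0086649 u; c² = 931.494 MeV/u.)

8.14 MeV/nucleon

The nucleus contains 21 protons and 49 − 21 = 28 neutrons.
Mass of separated nucleons = 21(1.0073) + 28(1.0086649) = 21.1533 + 28.2426172 = 49.3959172 u
The mass defect is 49.3959172 − 48.96769 = 0.4282272 u.
E_B = 0.4282272 × 931.494 = 398.891 MeV
BE/A = 398.891 MeV / 49 = 8.141 MeV/nucleon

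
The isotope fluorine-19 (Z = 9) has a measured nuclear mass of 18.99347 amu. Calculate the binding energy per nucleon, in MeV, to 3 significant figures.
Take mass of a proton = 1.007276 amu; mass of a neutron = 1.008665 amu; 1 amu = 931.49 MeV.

Σm = 9·m_p + 10·m_n = 9.065484 + 10.086650 = 19.152134 amu
Mass defect Δm = 19.152134 − 18.99347 = 0.158664 amu
Binding energy = Δm·c² = 0.158664 × 931.49 MeV/amu = 147.794 MeV
BE/A = 147.794 MeV / 19 = 7.779 MeV/nucleon

7.78 MeV/nucleon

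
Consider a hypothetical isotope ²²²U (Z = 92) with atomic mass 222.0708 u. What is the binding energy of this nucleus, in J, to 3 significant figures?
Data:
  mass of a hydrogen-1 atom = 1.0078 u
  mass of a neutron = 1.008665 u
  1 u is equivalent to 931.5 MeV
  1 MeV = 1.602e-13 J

2.65e-10 J

The nucleus contains 92 protons and 222 − 92 = 130 neutrons.
Total constituent mass: 92 × 1.0078 + 130 × 1.008665 = 223.844050 u
Δm = 223.844050 − 222.0708 = 1.773250 u
Binding energy = Δm·c² = 1.773250 × 931.5 MeV/u = 1651.78 MeV
In joules: 1651.78 MeV × 1.602e-13 J/MeV = 2.6462e-10 J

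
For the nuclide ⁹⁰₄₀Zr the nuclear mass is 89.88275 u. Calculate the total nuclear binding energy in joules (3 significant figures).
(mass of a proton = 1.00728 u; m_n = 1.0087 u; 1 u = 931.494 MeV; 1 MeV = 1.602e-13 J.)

Total constituent mass: 40 × 1.00728 + 50 × 1.0087 = 90.72620 u
Mass defect Δm = 90.72620 − 89.88275 = 0.84345 u
E_B = 0.84345 × 931.494 = 785.669 MeV
In joules: 785.669 MeV × 1.602e-13 J/MeV = 1.2586e-10 J

1.26e-10 J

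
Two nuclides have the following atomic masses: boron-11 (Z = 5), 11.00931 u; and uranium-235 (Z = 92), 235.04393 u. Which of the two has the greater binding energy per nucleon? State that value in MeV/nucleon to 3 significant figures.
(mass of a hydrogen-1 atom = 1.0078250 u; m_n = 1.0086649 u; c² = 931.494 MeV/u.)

uranium-235; 7.59 MeV/nucleon

boron-11: Σm = 5(1.0078250) + 6(1.0086649) = 11.0911144 u; Δm = 0.0818044 u; E_B = 76.200 MeV; E_B/A = 6.927 MeV
uranium-235: Σm = 92(1.0078250) + 143(1.0086649) = 236.9589807 u; Δm = 1.9150507 u; E_B = 1783.9 MeV; E_B/A = 7.591 MeV
uranium-235 has the higher binding energy per nucleon, so it is the more tightly bound nucleus.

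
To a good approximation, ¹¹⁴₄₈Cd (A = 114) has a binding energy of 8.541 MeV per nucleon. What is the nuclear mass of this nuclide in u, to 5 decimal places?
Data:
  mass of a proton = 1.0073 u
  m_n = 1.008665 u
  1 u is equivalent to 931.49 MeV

Total binding energy = 114 × 8.541 = 973.674 MeV
Mass defect = 973.674 MeV / (931.49 MeV/u) = 1.0452866 u
Constituent mass = 48(1.0073) + 66(1.008665) = 114.922290 u
Nuclear mass = 114.922290 − 1.0452866 = 113.8770034 u ≈ 113.87700 u (to 5 decimal places)

113.87700 u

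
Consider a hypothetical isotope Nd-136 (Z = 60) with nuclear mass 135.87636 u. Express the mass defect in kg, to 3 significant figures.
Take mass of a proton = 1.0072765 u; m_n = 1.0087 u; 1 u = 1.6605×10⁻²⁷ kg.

2.03e-27 kg

Σm = 60·m_p + 76·m_n = 60.4365900 + 76.6612 = 137.0977900 u
The mass defect is 137.0977900 − 135.87636 = 1.2214300 u.
In SI units: 1.2214300 u × 1.6605×10⁻²⁷ kg/u = 2.0282e-27 kg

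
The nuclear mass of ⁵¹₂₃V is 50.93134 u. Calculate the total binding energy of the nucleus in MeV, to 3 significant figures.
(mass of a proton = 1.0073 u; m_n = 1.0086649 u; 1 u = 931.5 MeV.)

446 MeV

With 23 protons and 28 neutrons (A = 51):
Σm = 23·m_p + 28·m_n = 23.1679 + 28.2426172 = 51.4105172 u
Δm = 51.4105172 − 50.93134 = 0.4791772 u
Binding energy = Δm·c² = 0.4791772 × 931.5 MeV/u = 446.354 MeV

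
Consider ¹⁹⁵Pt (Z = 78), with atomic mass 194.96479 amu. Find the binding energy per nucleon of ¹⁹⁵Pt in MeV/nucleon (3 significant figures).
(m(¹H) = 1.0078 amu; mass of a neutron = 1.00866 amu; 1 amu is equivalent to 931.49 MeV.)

7.91 MeV/nucleon

The nucleus contains 78 protons and 195 − 78 = 117 neutrons.
Total constituent mass: 78 × 1.0078 + 117 × 1.00866 = 196.62162 amu
Mass defect Δm = 196.62162 − 194.96479 = 1.65683 amu
Converting to energy: 1.65683 amu × 931.49 MeV/amu = 1543.32 MeV
BE/A = 1543.32 MeV / 195 = 7.914 MeV/nucleon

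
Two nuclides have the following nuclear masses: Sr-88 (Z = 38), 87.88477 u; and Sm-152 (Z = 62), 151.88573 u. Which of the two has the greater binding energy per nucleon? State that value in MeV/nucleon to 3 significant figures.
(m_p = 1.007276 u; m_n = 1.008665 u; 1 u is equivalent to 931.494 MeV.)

Sr-88: Σm = 38(1.007276) + 50(1.008665) = 88.709738 u; Δm = 0.824968 u; E_B = 768.45 MeV; E_B/A = 8.732 MeV
Sm-152: Σm = 62(1.007276) + 90(1.008665) = 153.230962 u; Δm = 1.345232 u; E_B = 1253.1 MeV; E_B/A = 8.244 MeV
Sr-88 has the higher binding energy per nucleon, so it is the more tightly bound nucleus.

Sr-88; 8.73 MeV/nucleon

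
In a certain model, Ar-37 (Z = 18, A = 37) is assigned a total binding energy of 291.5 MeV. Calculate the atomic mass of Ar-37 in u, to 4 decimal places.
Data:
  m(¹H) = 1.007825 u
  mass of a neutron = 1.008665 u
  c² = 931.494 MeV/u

36.9925 u

Mass defect = 291.5 MeV / (931.494 MeV/u) = 0.312938 u
Constituent mass = 18(1.007825) + 19(1.008665) = 37.305485 u
Atomic mass = 37.305485 − 0.312938 = 36.992547 u ≈ 36.9925 u (to 4 decimal places)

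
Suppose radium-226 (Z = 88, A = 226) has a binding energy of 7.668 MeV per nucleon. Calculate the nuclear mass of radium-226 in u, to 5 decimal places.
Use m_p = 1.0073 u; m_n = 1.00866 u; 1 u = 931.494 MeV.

Total binding energy = 226 × 7.668 = 1732.968 MeV
Mass defect = 1732.968 MeV / (931.494 MeV/u) = 1.8604178 u
Constituent mass = 88(1.0073) + 138(1.00866) = 227.83748 u
Nuclear mass = 227.83748 − 1.8604178 = 225.9770622 u ≈ 225.97706 u (to 5 decimal places)

225.97706 u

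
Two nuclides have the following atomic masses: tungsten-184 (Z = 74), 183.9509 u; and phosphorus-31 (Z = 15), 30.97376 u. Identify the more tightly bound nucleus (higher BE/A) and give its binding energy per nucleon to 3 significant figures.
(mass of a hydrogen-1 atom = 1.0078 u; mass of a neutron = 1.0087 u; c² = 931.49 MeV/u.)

phosphorus-31; 8.49 MeV/nucleon

tungsten-184: Σm = 74(1.0078) + 110(1.0087) = 185.5342 u; Δm = 1.5833 u; E_B = 1474.8 MeV; E_B/A = 8.015 MeV
phosphorus-31: Σm = 15(1.0078) + 16(1.0087) = 31.2562 u; Δm = 0.28244 u; E_B = 263.09 MeV; E_B/A = 8.487 MeV
phosphorus-31 has the higher binding energy per nucleon, so it is the more tightly bound nucleus.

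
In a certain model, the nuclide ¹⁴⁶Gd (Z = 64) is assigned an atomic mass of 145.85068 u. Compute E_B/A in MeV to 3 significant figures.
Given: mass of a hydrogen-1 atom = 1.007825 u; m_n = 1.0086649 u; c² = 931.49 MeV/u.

Mass of separated nucleons = 64(1.007825) + 82(1.0086649) = 64.500800 + 82.7105218 = 147.2113218 u
Δm = 147.2113218 − 145.85068 = 1.3606418 u
Converting to energy: 1.3606418 u × 931.49 MeV/u = 1267.42 MeV
Dividing by A = 146 gives 8.681 MeV per nucleon.

8.68 MeV/nucleon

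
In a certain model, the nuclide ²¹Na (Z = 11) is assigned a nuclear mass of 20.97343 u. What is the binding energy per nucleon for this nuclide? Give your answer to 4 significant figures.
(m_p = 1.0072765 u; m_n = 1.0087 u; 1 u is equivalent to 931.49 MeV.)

8.588 MeV/nucleon

The nucleus contains 11 protons and 21 − 11 = 10 neutrons.
Σm = 11·m_p + 10·m_n = 11.0800415 + 10.0870 = 21.1670415 u
Δm = 21.1670415 − 20.97343 = 0.1936115 u
Binding energy = Δm·c² = 0.1936115 × 931.49 MeV/u = 180.347 MeV
Dividing by A = 21 gives 8.588 MeV per nucleon.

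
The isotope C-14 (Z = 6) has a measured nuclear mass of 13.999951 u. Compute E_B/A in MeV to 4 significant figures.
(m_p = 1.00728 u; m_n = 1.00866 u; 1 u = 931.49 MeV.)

7.519 MeV/nucleon

Mass of separated nucleons = 6(1.00728) + 8(1.00866) = 6.04368 + 8.06928 = 14.11296 u
Δm = 14.11296 − 13.999951 = 0.113009 u
E_B = 0.113009 × 931.49 = 105.267 MeV
Dividing by A = 14 gives 7.519 MeV per nucleon.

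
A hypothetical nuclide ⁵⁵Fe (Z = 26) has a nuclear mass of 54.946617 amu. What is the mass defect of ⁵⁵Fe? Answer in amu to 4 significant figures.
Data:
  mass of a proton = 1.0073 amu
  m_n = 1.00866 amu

Z = 26, so N = A − Z = 55 − 26 = 29.
Total constituent mass: 26 × 1.0073 + 29 × 1.00866 = 55.44094 amu
The mass defect is 55.44094 − 54.946617 = 0.494323 amu.

0.4943 amu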